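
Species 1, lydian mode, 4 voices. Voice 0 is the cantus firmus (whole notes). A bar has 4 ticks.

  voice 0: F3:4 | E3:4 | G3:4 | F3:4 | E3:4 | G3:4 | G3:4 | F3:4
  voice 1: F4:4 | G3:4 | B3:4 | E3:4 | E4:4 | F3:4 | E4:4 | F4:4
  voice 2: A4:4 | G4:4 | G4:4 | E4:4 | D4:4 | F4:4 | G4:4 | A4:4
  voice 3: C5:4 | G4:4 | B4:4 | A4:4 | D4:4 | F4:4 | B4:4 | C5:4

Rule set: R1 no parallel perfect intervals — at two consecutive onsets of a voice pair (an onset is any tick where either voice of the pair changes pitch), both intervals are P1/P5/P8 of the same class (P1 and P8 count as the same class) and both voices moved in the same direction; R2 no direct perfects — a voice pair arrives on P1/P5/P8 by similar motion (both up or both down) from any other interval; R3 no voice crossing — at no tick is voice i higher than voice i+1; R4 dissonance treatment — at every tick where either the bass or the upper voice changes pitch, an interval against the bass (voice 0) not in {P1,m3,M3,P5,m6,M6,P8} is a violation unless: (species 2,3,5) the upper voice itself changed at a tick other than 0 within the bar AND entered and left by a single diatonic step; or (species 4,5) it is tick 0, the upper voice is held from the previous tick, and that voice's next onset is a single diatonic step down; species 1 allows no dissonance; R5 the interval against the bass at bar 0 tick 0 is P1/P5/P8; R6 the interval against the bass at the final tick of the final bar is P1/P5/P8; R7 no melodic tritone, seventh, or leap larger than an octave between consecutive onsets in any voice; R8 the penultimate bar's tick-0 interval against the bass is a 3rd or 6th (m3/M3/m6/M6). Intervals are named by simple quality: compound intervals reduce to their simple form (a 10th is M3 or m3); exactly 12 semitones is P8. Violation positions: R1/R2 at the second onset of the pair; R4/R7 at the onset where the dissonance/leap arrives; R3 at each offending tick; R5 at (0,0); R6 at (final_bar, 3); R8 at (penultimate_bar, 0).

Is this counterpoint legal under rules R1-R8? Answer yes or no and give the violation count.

bar 0: v0=F3 v1=F4 v2=A4 v3=C5 (P5)
bar 1: v0=E3 v1=G3 v2=G4 v3=G4 (m3)
bar 2: v0=G3 v1=B3 v2=G4 v3=B4 (M3)
bar 3: v0=F3 v1=E3 v2=E4 v3=A4 (M3)
bar 4: v0=E3 v1=E4 v2=D4 v3=D4 (m7)
bar 5: v0=G3 v1=F3 v2=F4 v3=F4 (m7)
bar 6: v0=G3 v1=E4 v2=G4 v3=B4 (M3)
bar 7: v0=F3 v1=F4 v2=A4 v3=C5 (P5)
  R5 @ bar0.0: opens on M3
  R2 @ bar1.0: F4/A4 M3 -> G3/G4 P8 similar
  R2 @ bar1.0: F4/C5 P5 -> G3/G4 P8 similar
  R2 @ bar1.0: A4/C5 m3 -> G4/G4 P1 similar
  R7 @ bar1.0: F4->G3 leap 10st
  R1 @ bar2.0: G3/G4 P8 -> B3/B4 P8 similar
  R2 @ bar3.0: B3/G4 m6 -> E3/E4 P8 similar
  R3 @ bar3.0: F3 above E3
  R4 @ bar3.0: F3/E3 m2 untreated
  R4 @ bar3.0: F3/E4 M7 untreated
  R3 @ bar3.1: F3 above E3
  R3 @ bar3.2: F3 above E3
  R3 @ bar3.3: F3 above E3
  R2 @ bar4.0: E4/A4 P4 -> D4/D4 P1 similar
  R3 @ bar4.0: E4 above D4
  R4 @ bar4.0: E3/D4 m7 untreated
  R4 @ bar4.0: E3/D4 m7 untreated
  R3 @ bar4.1: E4 above D4
  R3 @ bar4.2: E4 above D4
  R3 @ bar4.3: E4 above D4
  R1 @ bar5.0: D4/D4 P1 -> F4/F4 P1 similar
  R3 @ bar5.0: G3 above F3
  R4 @ bar5.0: G3/F3 M2 untreated
  R4 @ bar5.0: G3/F4 m7 untreated
  R4 @ bar5.0: G3/F4 m7 untreated
  R7 @ bar5.0: E4->F3 leap 11st
  R3 @ bar5.1: G3 above F3
  R3 @ bar5.2: G3 above F3
  R3 @ bar5.3: G3 above F3
  R2 @ bar6.0: F3/F4 P8 -> E4/B4 P5 similar
  R7 @ bar6.0: F3->E4 leap 11st
  R7 @ bar6.0: F4->B4 leap 6st
  R8 @ bar6.0: penult P8 not 3rd/6th
  R1 @ bar7.0: E4/B4 P5 -> F4/C5 P5 similar
  R6 @ bar7.3: closes on M3

No (35 violations)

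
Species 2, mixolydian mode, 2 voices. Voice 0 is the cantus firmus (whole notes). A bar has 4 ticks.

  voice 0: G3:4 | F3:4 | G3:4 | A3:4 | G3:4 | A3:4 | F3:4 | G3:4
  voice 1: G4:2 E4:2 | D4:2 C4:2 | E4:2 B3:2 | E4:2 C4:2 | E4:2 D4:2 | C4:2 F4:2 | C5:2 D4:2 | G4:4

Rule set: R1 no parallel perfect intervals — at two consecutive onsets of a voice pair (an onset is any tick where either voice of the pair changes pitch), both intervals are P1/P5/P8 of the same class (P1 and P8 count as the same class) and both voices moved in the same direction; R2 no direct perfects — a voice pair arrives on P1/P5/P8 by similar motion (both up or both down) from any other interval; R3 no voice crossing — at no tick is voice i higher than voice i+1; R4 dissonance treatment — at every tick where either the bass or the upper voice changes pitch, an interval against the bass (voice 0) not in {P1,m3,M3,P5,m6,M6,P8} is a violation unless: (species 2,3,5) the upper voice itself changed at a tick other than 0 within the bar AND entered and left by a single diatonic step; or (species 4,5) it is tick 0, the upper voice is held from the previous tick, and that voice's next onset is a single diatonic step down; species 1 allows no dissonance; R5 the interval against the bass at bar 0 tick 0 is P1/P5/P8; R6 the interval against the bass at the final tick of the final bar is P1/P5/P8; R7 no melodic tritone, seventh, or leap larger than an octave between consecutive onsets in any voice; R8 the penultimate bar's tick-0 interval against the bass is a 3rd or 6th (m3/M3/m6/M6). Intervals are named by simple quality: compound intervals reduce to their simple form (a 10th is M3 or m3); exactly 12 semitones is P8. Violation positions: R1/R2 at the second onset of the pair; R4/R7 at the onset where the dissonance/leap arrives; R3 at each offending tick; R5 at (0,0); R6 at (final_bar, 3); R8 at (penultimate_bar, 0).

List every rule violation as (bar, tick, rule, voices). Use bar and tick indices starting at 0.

(3, 0, R2, (0, 1))
(6, 0, R8, (0, 1))
(6, 2, R7, (1,))
(7, 0, R2, (0, 1))

bar 0: v0=G3 v1=G4 downbeat P8
bar 1: v0=F3 v1=D4 downbeat M6
bar 2: v0=G3 v1=E4 downbeat M6
bar 3: v0=A3 v1=E4 downbeat P5
bar 4: v0=G3 v1=E4 downbeat M6
bar 5: v0=A3 v1=C4 downbeat m3
bar 6: v0=F3 v1=C5 downbeat P5
bar 7: v0=G3 v1=G4 downbeat P8
  -> R2 @ bar 3 tick 0 v(0, 1): G3/B3 M3 -> A3/E4 P5 similar
  -> R8 @ bar 6 tick 0 v(0, 1): penult P5 not 3rd/6th
  -> R7 @ bar 6 tick 2 v(1,): C5->D4 leap 10st
  -> R2 @ bar 7 tick 0 v(0, 1): F3/D4 M6 -> G3/G4 P8 similar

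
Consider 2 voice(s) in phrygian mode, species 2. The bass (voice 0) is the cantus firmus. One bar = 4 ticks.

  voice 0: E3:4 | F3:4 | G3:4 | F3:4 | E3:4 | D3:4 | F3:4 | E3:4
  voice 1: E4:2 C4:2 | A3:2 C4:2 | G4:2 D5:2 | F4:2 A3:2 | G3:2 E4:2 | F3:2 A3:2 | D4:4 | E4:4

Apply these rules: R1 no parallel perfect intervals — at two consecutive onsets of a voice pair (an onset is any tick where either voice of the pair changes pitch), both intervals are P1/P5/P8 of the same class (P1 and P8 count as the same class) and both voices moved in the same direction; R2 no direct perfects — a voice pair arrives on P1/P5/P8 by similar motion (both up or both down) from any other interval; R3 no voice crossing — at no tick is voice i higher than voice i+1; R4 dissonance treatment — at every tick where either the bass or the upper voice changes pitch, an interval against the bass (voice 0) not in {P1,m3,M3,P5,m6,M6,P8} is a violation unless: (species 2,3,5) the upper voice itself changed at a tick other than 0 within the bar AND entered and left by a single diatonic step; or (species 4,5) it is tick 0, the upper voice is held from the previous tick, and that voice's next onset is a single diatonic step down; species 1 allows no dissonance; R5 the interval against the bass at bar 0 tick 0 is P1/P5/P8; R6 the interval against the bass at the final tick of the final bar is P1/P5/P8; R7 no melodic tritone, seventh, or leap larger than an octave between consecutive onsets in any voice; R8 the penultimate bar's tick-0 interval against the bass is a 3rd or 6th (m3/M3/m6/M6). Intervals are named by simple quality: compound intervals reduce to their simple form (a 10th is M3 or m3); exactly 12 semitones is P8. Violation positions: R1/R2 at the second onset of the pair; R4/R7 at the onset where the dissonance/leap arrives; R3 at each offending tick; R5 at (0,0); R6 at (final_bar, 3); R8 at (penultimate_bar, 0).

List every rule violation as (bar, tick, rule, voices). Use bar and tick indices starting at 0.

bar 0: v0=E3 v1=E4 downbeat P8
bar 1: v0=F3 v1=A3 downbeat M3
bar 2: v0=G3 v1=G4 downbeat P8
bar 3: v0=F3 v1=F4 downbeat P8
bar 4: v0=E3 v1=G3 downbeat m3
bar 5: v0=D3 v1=F3 downbeat m3
bar 6: v0=F3 v1=D4 downbeat M6
bar 7: v0=E3 v1=E4 downbeat P8
  -> R2 @ bar 2 tick 0 v(0, 1): F3/C4 P5 -> G3/G4 P8 similar
  -> R2 @ bar 3 tick 0 v(0, 1): G3/D5 P5 -> F3/F4 P8 similar
  -> R7 @ bar 5 tick 0 v(1,): E4->F3 leap 11st

(2, 0, R2, (0, 1))
(3, 0, R2, (0, 1))
(5, 0, R7, (1,))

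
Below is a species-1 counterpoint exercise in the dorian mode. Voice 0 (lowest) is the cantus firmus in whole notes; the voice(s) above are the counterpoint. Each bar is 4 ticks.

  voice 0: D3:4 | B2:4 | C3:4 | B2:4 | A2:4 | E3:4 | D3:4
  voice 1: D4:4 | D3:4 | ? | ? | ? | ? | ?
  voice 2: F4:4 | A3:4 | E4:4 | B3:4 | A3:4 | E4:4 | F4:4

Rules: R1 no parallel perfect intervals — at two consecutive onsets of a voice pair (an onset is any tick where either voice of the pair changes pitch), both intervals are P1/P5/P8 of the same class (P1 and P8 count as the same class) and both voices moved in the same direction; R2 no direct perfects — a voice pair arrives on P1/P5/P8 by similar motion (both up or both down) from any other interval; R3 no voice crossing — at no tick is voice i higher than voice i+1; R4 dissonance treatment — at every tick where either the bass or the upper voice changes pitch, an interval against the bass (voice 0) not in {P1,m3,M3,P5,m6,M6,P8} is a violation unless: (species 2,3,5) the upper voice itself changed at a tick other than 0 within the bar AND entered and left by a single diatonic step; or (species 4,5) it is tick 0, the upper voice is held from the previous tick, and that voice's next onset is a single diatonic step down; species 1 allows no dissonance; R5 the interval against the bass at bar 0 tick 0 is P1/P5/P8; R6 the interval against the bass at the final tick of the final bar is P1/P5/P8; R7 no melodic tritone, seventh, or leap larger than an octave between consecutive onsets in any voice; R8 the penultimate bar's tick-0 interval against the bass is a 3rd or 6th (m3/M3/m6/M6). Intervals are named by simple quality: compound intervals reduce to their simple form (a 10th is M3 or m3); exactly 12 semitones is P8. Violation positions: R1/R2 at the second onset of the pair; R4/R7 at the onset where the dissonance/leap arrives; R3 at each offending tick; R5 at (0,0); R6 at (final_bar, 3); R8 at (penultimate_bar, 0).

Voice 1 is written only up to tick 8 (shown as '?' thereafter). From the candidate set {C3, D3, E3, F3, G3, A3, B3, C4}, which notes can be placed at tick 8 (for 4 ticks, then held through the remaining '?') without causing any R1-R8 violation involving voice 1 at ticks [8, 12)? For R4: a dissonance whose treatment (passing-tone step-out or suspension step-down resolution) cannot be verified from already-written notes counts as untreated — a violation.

C3: legal
D3: violates R4
E3: violates R2
F3: violates R4
G3: violates R2
A3: violates R1
B3: violates R4
C4: violates R2,R7

{C3}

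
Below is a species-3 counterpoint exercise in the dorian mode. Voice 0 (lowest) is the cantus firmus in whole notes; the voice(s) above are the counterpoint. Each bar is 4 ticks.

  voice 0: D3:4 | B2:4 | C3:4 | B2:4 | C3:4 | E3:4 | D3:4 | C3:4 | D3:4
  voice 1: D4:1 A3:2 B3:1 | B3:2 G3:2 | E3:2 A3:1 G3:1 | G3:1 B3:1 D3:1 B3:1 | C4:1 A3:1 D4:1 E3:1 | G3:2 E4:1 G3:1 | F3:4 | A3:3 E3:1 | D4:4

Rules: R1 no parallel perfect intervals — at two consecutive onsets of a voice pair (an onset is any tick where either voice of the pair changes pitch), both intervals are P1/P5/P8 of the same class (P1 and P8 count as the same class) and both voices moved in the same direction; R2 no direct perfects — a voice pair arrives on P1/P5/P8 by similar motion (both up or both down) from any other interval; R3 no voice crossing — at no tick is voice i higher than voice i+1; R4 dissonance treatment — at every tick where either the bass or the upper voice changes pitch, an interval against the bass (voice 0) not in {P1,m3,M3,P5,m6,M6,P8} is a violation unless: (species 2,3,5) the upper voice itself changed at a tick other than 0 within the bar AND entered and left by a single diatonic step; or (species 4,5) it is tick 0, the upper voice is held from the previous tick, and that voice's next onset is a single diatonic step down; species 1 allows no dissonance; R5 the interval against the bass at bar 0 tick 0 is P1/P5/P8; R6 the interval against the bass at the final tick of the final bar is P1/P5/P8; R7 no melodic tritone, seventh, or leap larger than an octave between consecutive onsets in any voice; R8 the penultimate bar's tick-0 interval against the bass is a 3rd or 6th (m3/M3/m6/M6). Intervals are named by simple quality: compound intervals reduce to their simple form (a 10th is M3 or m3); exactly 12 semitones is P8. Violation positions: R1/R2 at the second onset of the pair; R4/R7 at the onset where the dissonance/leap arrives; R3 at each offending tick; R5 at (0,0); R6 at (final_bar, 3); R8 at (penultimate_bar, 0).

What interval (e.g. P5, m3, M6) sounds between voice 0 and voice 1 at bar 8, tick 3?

voice 0=D3 voice 1=D4 -> P8

P8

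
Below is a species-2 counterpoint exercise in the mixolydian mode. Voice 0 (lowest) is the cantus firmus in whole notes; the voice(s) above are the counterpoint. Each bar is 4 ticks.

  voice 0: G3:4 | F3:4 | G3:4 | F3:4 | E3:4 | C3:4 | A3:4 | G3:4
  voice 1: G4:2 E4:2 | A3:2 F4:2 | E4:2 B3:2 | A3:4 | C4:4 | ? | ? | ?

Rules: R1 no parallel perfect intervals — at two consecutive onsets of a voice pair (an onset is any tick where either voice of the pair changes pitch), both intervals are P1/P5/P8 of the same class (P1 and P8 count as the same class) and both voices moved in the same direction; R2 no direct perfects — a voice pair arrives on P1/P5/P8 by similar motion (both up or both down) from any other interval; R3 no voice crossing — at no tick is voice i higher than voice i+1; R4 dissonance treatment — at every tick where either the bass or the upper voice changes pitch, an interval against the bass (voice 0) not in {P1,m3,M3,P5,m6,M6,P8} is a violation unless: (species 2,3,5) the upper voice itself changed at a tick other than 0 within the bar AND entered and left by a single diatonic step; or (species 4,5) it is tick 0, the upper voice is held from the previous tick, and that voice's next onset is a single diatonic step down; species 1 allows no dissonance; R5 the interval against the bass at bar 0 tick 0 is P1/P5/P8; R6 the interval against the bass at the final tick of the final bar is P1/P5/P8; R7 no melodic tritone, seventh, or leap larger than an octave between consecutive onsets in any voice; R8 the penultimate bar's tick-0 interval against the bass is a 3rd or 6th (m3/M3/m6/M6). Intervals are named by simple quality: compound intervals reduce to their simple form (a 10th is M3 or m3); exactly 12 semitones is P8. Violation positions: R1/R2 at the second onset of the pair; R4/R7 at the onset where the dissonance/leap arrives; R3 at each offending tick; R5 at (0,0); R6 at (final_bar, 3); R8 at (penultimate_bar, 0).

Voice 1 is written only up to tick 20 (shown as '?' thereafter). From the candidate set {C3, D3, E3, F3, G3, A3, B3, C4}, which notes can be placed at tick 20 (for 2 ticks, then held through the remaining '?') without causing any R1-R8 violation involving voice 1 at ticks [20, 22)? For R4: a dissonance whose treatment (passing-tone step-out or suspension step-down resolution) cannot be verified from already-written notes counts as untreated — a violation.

C3: violates R2
D3: violates R4,R7
E3: legal
F3: violates R4
G3: violates R2
A3: legal
B3: violates R4
C4: legal

{A3, C4, E3}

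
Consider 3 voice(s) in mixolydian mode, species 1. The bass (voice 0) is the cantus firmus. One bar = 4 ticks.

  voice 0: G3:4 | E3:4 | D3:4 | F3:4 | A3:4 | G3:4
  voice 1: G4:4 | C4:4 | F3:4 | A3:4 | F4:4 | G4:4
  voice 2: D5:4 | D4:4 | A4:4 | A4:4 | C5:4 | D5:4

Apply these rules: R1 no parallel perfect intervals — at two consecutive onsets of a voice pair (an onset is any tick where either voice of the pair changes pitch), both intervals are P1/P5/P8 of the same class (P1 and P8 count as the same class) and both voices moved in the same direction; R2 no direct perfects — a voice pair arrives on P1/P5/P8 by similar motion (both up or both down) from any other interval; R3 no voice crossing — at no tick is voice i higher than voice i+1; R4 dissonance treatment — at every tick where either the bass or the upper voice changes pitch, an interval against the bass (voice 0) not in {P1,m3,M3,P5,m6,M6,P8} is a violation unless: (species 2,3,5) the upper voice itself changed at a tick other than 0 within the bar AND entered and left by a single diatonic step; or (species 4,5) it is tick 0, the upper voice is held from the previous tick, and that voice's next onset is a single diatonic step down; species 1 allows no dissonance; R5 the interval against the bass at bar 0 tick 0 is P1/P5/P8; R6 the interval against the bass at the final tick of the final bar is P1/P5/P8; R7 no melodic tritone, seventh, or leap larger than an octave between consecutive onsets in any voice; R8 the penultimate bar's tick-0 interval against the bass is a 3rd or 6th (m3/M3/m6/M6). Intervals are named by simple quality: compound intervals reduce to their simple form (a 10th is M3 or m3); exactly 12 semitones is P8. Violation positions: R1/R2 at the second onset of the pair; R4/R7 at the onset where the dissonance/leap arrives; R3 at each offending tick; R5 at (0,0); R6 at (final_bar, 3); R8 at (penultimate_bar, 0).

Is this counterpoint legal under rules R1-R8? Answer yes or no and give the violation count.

bar 0: v0=G3 v1=G4 v2=D5 (P5)
bar 1: v0=E3 v1=C4 v2=D4 (m7)
bar 2: v0=D3 v1=F3 v2=A4 (P5)
bar 3: v0=F3 v1=A3 v2=A4 (M3)
bar 4: v0=A3 v1=F4 v2=C5 (m3)
bar 5: v0=G3 v1=G4 v2=D5 (P5)
  R4 @ bar1.0: E3/D4 m7 untreated
  R2 @ bar4.0: A3/A4 P8 -> F4/C5 P5 similar
  R1 @ bar5.0: F4/C5 P5 -> G4/D5 P5 similar

No (3 violations)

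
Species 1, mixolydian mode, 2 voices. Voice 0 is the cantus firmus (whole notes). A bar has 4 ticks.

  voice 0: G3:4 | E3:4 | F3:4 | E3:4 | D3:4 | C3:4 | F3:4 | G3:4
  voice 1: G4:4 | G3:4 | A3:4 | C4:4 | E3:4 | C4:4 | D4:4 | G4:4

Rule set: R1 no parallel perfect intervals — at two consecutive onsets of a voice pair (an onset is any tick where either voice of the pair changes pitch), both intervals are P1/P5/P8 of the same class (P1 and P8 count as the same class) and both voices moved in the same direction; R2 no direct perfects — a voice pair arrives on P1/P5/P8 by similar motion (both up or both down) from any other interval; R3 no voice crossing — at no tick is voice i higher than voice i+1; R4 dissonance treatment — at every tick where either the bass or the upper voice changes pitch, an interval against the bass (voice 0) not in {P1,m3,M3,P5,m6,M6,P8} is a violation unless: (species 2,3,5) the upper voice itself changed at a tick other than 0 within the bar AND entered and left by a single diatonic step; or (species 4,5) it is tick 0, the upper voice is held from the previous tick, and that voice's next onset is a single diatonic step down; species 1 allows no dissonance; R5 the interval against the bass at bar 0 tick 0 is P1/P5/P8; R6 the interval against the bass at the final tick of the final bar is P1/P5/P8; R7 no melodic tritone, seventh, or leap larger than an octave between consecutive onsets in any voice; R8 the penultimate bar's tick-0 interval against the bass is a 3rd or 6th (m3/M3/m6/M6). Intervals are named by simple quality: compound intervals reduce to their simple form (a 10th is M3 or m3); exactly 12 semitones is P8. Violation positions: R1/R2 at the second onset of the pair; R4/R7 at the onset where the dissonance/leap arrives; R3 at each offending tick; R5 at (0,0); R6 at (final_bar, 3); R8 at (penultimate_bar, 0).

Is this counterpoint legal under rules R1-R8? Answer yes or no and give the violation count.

bar 0: v0=G3 v1=G4 (P8)
bar 1: v0=E3 v1=G3 (m3)
bar 2: v0=F3 v1=A3 (M3)
bar 3: v0=E3 v1=C4 (m6)
bar 4: v0=D3 v1=E3 (M2)
bar 5: v0=C3 v1=C4 (P8)
bar 6: v0=F3 v1=D4 (M6)
bar 7: v0=G3 v1=G4 (P8)
  R4 @ bar4.0: D3/E3 M2 untreated
  R2 @ bar7.0: F3/D4 M6 -> G3/G4 P8 similar

No (2 violations)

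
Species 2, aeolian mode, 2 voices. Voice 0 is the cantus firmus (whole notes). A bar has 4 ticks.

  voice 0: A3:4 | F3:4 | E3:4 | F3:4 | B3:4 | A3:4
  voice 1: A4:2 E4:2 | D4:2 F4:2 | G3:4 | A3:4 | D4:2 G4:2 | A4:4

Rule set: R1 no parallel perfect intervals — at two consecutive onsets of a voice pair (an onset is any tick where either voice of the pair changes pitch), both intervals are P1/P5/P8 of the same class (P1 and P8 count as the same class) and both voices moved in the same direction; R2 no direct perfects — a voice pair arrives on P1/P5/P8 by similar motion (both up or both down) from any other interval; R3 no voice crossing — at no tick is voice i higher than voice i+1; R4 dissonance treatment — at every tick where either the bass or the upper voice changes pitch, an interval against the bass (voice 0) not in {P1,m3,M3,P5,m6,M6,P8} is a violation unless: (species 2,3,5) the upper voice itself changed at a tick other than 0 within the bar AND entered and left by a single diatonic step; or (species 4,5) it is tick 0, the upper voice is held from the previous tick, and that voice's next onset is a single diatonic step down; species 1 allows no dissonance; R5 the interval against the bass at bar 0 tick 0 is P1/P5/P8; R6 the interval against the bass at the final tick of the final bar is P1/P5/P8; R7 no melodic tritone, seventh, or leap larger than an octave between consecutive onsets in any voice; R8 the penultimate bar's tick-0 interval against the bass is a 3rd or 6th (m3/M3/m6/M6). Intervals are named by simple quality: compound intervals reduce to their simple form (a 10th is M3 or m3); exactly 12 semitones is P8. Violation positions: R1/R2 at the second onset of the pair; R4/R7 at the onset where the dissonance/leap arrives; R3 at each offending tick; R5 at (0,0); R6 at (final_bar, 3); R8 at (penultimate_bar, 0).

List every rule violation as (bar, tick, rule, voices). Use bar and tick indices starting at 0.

bar 0: v0=A3 v1=A4 downbeat P8
bar 1: v0=F3 v1=D4 downbeat M6
bar 2: v0=E3 v1=G3 downbeat m3
bar 3: v0=F3 v1=A3 downbeat M3
bar 4: v0=B3 v1=D4 downbeat m3
bar 5: v0=A3 v1=A4 downbeat P8
  -> R7 @ bar 2 tick 0 v(1,): F4->G3 leap 10st
  -> R7 @ bar 4 tick 0 v(0,): F3->B3 leap 6st

(2, 0, R7, (1,))
(4, 0, R7, (0,))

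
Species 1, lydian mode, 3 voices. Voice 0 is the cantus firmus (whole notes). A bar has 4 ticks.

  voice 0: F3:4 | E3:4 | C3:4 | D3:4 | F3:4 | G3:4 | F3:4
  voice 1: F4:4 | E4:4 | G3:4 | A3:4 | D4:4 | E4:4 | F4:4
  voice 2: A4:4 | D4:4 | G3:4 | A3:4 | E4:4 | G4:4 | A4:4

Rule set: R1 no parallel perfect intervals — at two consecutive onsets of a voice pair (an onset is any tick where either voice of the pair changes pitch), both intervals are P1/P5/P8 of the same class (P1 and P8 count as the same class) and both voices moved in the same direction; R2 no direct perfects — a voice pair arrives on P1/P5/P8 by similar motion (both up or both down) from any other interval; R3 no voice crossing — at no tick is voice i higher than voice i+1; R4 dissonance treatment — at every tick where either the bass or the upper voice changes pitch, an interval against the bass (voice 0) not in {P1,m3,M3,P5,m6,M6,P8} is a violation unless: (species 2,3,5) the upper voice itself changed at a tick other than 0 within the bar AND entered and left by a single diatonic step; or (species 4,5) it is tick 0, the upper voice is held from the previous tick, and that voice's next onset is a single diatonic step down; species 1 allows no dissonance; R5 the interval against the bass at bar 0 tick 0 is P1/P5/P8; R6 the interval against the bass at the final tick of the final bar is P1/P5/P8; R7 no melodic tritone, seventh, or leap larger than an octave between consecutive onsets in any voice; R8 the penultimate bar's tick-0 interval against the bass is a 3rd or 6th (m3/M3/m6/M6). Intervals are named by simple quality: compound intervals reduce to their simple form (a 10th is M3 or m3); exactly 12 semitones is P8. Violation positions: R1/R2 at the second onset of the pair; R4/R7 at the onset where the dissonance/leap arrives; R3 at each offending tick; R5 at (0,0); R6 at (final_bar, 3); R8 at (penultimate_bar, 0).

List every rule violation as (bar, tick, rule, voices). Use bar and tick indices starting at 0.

(0, 0, R5, (0, 2))
(1, 0, R1, (0, 1))
(1, 0, R3, (1, 2))
(1, 0, R4, (0, 2))
(1, 1, R3, (1, 2))
(1, 2, R3, (1, 2))
(1, 3, R3, (1, 2))
(2, 0, R2, (0, 1))
(2, 0, R2, (0, 2))
(2, 0, R2, (1, 2))
(3, 0, R1, (0, 1))
(3, 0, R1, (0, 2))
(3, 0, R1, (1, 2))
(4, 0, R4, (0, 2))
(5, 0, R2, (0, 2))
(5, 0, R8, (0, 2))
(6, 3, R6, (0, 2))

bar 0: v0=F3 v1=F4 v2=A4 downbeat M3
bar 1: v0=E3 v1=E4 v2=D4 downbeat m7
bar 2: v0=C3 v1=G3 v2=G3 downbeat P5
bar 3: v0=D3 v1=A3 v2=A3 downbeat P5
bar 4: v0=F3 v1=D4 v2=E4 downbeat M7
bar 5: v0=G3 v1=E4 v2=G4 downbeat P8
bar 6: v0=F3 v1=F4 v2=A4 downbeat M3
  -> R5 @ bar 0 tick 0 v(0, 2): opens on M3
  -> R1 @ bar 1 tick 0 v(0, 1): F3/F4 P8 -> E3/E4 P8 similar
  -> R3 @ bar 1 tick 0 v(1, 2): E4 above D4
  -> R4 @ bar 1 tick 0 v(0, 2): E3/D4 m7 untreated
  -> R3 @ bar 1 tick 1 v(1, 2): E4 above D4
  -> R3 @ bar 1 tick 2 v(1, 2): E4 above D4
  -> R3 @ bar 1 tick 3 v(1, 2): E4 above D4
  -> R2 @ bar 2 tick 0 v(0, 1): E3/E4 P8 -> C3/G3 P5 similar
  -> R2 @ bar 2 tick 0 v(0, 2): E3/D4 m7 -> C3/G3 P5 similar
  -> R2 @ bar 2 tick 0 v(1, 2): E4/D4 M2 -> G3/G3 P1 similar
  -> R1 @ bar 3 tick 0 v(0, 1): C3/G3 P5 -> D3/A3 P5 similar
  -> R1 @ bar 3 tick 0 v(0, 2): C3/G3 P5 -> D3/A3 P5 similar
  -> R1 @ bar 3 tick 0 v(1, 2): G3/G3 P1 -> A3/A3 P1 similar
  -> R4 @ bar 4 tick 0 v(0, 2): F3/E4 M7 untreated
  -> R2 @ bar 5 tick 0 v(0, 2): F3/E4 M7 -> G3/G4 P8 similar
  -> R8 @ bar 5 tick 0 v(0, 2): penult P8 not 3rd/6th
  -> R6 @ bar 6 tick 3 v(0, 2): closes on M3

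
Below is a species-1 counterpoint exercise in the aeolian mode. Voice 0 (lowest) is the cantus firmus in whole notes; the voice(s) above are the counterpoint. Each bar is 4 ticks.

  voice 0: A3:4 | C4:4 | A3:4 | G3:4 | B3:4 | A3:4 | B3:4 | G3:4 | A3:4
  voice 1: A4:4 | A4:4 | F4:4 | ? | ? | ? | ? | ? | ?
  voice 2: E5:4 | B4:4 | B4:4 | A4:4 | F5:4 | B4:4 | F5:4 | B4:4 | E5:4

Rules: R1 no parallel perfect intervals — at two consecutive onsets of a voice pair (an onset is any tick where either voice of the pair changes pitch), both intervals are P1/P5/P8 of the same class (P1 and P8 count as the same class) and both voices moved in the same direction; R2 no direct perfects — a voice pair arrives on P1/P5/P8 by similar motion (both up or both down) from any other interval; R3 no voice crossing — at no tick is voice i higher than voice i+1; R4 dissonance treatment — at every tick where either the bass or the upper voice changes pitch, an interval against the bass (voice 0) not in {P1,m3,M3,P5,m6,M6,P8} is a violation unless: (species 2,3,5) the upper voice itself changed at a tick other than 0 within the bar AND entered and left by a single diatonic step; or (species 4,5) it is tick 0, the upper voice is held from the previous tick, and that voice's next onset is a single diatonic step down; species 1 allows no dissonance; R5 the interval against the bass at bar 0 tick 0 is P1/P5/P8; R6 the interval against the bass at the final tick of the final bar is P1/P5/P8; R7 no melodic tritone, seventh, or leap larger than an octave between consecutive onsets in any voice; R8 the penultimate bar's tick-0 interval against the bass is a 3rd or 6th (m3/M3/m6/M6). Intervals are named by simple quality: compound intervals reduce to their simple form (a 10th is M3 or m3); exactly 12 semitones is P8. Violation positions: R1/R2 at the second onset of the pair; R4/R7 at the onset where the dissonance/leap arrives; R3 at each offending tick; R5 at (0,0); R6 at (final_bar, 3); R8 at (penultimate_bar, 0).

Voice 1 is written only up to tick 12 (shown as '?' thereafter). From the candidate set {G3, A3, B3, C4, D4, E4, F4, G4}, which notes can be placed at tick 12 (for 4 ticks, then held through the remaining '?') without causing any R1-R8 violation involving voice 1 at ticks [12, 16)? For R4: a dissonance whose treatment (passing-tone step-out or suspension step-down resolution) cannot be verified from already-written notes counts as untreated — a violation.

{E4, G4}

G3: violates R2,R7
A3: violates R2,R4
B3: violates R7
C4: violates R4
D4: violates R2
E4: legal
F4: violates R4
G4: legal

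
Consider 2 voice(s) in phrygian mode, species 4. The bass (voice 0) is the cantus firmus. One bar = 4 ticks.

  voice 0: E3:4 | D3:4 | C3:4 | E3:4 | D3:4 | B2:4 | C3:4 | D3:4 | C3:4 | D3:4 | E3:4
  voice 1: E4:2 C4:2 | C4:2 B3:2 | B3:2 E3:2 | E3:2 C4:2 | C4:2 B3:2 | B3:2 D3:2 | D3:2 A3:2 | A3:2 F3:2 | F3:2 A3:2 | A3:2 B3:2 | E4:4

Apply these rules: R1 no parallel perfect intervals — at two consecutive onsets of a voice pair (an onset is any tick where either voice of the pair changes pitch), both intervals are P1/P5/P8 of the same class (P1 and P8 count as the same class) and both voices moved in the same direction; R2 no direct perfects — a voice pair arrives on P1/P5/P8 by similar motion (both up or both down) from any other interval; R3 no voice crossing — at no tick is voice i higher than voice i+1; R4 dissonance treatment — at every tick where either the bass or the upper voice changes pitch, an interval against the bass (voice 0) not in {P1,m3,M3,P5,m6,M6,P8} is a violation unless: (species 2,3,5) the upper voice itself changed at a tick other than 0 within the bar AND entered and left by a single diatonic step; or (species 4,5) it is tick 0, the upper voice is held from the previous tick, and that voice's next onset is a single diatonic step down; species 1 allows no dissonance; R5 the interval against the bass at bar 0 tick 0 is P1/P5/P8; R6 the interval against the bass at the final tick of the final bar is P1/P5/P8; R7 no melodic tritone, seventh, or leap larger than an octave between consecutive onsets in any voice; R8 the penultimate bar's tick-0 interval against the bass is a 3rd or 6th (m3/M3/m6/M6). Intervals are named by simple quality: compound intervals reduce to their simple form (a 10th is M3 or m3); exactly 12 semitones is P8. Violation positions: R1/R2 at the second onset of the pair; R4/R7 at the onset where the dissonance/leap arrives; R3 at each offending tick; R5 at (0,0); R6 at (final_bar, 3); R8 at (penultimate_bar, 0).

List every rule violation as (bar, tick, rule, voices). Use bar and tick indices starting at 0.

(2, 0, R4, (0, 1))
(6, 0, R4, (0, 1))
(8, 0, R4, (0, 1))
(9, 0, R8, (0, 1))
(10, 0, R2, (0, 1))

bar 0: v0=E3 v1=E4 downbeat P8
bar 1: v0=D3 v1=C4 downbeat m7
bar 2: v0=C3 v1=B3 downbeat M7
bar 3: v0=E3 v1=E3 downbeat P1
bar 4: v0=D3 v1=C4 downbeat m7
bar 5: v0=B2 v1=B3 downbeat P8
bar 6: v0=C3 v1=D3 downbeat M2
bar 7: v0=D3 v1=A3 downbeat P5
bar 8: v0=C3 v1=F3 downbeat P4
bar 9: v0=D3 v1=A3 downbeat P5
bar 10: v0=E3 v1=E4 downbeat P8
  -> R4 @ bar 2 tick 0 v(0, 1): C3/B3 M7 untreated
  -> R4 @ bar 6 tick 0 v(0, 1): C3/D3 M2 untreated
  -> R4 @ bar 8 tick 0 v(0, 1): C3/F3 P4 untreated
  -> R8 @ bar 9 tick 0 v(0, 1): penult P5 not 3rd/6th
  -> R2 @ bar 10 tick 0 v(0, 1): D3/B3 M6 -> E3/E4 P8 similar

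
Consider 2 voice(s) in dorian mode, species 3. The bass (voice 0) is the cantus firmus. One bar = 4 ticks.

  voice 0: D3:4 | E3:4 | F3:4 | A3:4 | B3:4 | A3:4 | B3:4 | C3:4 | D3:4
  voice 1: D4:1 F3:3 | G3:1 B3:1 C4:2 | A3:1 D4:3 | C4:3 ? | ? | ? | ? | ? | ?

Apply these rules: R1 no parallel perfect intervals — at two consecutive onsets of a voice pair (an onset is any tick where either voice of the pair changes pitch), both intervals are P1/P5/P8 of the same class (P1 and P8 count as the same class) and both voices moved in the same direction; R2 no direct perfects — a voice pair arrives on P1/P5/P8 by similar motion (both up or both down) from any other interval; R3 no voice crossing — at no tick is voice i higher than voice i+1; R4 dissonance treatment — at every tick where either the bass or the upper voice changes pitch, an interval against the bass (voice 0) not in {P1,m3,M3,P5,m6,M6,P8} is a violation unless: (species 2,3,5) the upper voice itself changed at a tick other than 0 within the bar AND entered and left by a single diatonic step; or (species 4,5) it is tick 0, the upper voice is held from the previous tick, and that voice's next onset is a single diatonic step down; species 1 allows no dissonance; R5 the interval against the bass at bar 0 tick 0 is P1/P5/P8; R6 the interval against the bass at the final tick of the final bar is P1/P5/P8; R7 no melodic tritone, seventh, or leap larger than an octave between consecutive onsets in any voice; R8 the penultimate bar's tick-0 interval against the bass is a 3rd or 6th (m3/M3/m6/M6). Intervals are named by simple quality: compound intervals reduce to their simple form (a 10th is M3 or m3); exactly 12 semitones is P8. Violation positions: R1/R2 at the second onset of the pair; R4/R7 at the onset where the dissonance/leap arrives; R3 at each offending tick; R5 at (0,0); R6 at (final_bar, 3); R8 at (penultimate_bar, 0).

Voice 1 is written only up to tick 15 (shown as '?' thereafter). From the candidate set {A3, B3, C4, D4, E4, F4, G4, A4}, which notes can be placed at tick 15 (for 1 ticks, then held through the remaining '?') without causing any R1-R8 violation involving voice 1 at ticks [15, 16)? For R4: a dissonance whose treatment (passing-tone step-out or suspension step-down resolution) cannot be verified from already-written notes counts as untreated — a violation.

{A3, A4, C4, E4, F4}

A3: legal
B3: violates R4
C4: legal
D4: violates R4
E4: legal
F4: legal
G4: violates R4
A4: legal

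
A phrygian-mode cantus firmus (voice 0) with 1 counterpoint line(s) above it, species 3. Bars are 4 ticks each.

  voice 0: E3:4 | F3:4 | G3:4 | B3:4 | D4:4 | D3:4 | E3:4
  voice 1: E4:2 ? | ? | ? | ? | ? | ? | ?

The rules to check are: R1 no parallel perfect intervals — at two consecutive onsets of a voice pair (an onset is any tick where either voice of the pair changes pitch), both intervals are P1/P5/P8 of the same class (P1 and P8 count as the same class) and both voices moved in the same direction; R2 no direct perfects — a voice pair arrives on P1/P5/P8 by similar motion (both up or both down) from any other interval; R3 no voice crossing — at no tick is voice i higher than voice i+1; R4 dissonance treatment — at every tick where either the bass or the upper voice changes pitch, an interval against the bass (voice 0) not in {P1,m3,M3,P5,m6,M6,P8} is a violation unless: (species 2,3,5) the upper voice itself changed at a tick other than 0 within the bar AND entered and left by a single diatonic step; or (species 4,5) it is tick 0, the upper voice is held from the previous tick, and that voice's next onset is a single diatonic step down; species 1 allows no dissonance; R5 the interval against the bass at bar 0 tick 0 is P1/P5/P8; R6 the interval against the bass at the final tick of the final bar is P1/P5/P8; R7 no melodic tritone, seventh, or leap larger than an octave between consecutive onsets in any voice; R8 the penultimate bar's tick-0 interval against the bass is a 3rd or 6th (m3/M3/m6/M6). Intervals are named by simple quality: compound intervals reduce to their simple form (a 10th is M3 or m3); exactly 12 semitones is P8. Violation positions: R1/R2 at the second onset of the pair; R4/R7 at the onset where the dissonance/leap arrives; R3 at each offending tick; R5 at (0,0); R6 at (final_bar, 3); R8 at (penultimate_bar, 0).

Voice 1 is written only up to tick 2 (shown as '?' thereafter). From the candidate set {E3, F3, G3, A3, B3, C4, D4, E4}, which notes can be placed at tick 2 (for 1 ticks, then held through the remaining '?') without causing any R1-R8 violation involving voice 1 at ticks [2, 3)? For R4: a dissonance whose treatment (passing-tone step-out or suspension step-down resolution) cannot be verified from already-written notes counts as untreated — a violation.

{B3, C4, E3, E4, G3}

E3: legal
F3: violates R4,R7
G3: legal
A3: violates R4
B3: legal
C4: legal
D4: violates R4
E4: legal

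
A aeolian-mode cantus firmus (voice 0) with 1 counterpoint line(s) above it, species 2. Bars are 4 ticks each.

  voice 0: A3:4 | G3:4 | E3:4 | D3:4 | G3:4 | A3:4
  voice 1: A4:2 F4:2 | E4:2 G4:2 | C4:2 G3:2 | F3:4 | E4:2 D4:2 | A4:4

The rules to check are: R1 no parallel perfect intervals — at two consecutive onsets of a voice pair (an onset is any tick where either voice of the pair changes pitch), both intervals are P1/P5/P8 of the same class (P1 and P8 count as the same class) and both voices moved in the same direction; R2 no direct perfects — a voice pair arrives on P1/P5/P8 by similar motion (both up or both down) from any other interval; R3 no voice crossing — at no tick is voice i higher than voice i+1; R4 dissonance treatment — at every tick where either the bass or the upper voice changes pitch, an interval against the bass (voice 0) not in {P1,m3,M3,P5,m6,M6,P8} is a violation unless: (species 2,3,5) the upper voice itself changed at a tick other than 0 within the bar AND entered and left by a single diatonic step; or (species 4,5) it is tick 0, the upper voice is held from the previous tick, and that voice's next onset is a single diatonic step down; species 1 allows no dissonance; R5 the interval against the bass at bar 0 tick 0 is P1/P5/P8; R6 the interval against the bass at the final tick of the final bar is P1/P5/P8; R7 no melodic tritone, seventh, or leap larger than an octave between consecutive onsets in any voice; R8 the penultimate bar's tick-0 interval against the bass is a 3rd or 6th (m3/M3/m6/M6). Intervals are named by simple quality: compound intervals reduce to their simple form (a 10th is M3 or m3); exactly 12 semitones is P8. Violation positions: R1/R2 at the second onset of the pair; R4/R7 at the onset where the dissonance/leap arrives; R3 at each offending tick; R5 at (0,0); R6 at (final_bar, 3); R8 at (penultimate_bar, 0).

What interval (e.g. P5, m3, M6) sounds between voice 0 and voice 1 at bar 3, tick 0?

voice 0=D3 voice 1=F3 -> m3

m3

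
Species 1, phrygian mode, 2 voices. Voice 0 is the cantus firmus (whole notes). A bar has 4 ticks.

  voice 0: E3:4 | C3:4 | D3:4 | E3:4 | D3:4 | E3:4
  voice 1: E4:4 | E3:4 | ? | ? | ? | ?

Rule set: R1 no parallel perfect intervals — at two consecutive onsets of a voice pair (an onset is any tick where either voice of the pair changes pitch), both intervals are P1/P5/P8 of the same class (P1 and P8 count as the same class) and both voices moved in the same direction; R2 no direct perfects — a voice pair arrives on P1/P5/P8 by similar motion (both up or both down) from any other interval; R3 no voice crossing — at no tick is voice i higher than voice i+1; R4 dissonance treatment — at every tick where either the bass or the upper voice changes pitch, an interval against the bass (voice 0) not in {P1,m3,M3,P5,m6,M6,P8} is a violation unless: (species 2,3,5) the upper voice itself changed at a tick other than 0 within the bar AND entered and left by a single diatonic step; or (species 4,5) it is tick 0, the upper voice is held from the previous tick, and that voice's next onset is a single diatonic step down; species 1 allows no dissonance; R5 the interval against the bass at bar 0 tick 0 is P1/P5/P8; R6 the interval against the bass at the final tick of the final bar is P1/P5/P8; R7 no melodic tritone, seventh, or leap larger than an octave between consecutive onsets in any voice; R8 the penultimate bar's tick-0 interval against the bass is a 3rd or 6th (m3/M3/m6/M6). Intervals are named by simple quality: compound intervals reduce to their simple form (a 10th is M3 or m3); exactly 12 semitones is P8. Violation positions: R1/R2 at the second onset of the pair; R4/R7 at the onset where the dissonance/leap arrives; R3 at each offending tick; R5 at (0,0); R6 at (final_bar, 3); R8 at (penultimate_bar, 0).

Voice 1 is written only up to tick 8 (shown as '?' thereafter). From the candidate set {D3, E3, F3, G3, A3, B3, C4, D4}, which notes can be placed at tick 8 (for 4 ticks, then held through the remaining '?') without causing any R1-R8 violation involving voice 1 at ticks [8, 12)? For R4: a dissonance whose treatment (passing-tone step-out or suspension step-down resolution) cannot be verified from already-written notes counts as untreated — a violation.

D3: legal
E3: violates R4
F3: legal
G3: violates R4
A3: violates R2
B3: legal
C4: violates R4
D4: violates R2,R7

{B3, D3, F3}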